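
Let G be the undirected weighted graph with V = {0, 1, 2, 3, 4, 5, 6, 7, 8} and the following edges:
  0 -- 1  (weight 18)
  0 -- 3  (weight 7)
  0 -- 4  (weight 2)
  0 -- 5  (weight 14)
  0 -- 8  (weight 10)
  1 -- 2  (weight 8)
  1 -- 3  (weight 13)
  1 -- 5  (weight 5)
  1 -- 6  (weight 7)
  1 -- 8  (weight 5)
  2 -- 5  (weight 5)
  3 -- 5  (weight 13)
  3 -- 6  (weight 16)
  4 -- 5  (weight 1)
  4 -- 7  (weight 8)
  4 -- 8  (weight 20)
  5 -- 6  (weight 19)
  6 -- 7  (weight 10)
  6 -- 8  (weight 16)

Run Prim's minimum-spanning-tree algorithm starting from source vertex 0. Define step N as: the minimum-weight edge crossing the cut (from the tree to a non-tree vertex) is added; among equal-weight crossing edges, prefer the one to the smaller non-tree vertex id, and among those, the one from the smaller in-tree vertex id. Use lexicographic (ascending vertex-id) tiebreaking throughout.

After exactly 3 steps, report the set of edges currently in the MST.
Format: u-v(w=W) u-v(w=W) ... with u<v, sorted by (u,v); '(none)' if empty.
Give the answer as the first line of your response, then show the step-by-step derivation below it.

0-4(w=2) 1-5(w=5) 4-5(w=1)

step 1: add edge 0-4 (w=2); MST = {0-4(w=2)}
step 2: add edge 4-5 (w=1); MST = {0-4(w=2) 4-5(w=1)}
step 3: add edge 1-5 (w=5); MST = {0-4(w=2) 1-5(w=5) 4-5(w=1)}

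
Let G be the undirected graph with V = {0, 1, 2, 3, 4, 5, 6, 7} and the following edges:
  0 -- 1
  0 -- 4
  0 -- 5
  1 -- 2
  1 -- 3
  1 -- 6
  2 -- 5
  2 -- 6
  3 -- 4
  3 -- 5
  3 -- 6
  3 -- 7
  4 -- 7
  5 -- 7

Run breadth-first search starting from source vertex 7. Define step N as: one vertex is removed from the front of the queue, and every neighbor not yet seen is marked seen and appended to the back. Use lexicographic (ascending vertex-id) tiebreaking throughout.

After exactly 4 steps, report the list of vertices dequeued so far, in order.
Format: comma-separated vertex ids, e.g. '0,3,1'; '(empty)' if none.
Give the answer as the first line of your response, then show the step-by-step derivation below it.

7,3,4,5

step 1: dequeue 7; queue=[3,4,5]; order=7
step 2: dequeue 3; queue=[4,5,1,6]; order=7,3
step 3: dequeue 4; queue=[5,1,6,0]; order=7,3,4
step 4: dequeue 5; queue=[1,6,0,2]; order=7,3,4,5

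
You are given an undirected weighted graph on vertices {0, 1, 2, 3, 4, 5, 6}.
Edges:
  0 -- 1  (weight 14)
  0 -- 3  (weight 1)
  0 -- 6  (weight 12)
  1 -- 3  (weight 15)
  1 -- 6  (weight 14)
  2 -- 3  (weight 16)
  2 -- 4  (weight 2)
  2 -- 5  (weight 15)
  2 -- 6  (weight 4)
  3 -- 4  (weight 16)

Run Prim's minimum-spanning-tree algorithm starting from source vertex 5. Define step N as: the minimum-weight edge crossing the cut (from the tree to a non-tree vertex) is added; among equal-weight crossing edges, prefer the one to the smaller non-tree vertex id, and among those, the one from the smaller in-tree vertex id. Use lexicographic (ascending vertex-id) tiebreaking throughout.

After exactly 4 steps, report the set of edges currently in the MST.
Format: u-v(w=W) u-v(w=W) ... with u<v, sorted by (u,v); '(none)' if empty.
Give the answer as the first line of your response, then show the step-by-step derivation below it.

0-6(w=12) 2-4(w=2) 2-5(w=15) 2-6(w=4)

step 1: add edge 2-5 (w=15); MST = {2-5(w=15)}
step 2: add edge 2-4 (w=2); MST = {2-4(w=2) 2-5(w=15)}
step 3: add edge 2-6 (w=4); MST = {2-4(w=2) 2-5(w=15) 2-6(w=4)}
step 4: add edge 0-6 (w=12); MST = {0-6(w=12) 2-4(w=2) 2-5(w=15) 2-6(w=4)}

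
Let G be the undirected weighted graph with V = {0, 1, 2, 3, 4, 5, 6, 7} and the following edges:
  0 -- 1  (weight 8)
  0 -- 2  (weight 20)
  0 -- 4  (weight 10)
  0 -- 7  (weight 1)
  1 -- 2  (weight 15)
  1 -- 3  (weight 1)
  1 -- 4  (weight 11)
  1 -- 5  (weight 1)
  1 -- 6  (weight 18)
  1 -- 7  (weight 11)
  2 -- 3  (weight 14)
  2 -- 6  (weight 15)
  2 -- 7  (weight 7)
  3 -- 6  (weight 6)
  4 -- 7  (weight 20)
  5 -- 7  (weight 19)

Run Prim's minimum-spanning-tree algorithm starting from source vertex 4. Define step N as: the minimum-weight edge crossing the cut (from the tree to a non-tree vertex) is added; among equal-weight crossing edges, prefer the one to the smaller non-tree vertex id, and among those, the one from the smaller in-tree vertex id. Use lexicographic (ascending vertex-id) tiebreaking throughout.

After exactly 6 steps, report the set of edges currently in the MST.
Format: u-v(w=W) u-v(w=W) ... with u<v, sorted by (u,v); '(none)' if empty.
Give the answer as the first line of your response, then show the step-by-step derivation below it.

0-1(w=8) 0-4(w=10) 0-7(w=1) 1-3(w=1) 1-5(w=1) 2-7(w=7)

step 1: add edge 0-4 (w=10); MST = {0-4(w=10)}
step 2: add edge 0-7 (w=1); MST = {0-4(w=10) 0-7(w=1)}
step 3: add edge 2-7 (w=7); MST = {0-4(w=10) 0-7(w=1) 2-7(w=7)}
step 4: add edge 0-1 (w=8); MST = {0-1(w=8) 0-4(w=10) 0-7(w=1) 2-7(w=7)}
step 5: add edge 1-3 (w=1); MST = {0-1(w=8) 0-4(w=10) 0-7(w=1) 1-3(w=1) 2-7(w=7)}
step 6: add edge 1-5 (w=1); MST = {0-1(w=8) 0-4(w=10) 0-7(w=1) 1-3(w=1) 1-5(w=1) 2-7(w=7)}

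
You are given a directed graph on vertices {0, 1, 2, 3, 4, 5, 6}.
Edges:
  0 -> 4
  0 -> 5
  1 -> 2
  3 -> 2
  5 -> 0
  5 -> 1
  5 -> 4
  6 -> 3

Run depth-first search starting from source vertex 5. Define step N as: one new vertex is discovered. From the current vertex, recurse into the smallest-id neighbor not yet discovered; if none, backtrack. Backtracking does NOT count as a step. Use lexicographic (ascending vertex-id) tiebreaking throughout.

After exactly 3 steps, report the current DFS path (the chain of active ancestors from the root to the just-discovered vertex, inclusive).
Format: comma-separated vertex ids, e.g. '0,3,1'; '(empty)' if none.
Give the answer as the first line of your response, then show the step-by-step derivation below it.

5,0,4

step 1: discover 5; path=5; order=5
step 2: discover 0; path=5>0; order=5,0
step 3: discover 4; path=5>0>4; order=5,0,4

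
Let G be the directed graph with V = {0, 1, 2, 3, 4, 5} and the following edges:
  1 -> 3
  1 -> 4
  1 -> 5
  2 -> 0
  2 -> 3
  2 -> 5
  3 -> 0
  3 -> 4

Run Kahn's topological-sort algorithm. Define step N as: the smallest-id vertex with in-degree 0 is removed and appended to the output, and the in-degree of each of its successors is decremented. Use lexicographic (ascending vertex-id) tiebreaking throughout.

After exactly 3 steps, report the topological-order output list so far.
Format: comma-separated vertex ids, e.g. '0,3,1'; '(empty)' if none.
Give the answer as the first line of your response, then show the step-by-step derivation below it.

1,2,3

step 1: output 1; order=[1]; indeg=(2,0,0,1,1,1)
step 2: output 2; order=[1,2]; indeg=(1,0,0,0,1,0)
step 3: output 3; order=[1,2,3]; indeg=(0,0,0,0,0,0)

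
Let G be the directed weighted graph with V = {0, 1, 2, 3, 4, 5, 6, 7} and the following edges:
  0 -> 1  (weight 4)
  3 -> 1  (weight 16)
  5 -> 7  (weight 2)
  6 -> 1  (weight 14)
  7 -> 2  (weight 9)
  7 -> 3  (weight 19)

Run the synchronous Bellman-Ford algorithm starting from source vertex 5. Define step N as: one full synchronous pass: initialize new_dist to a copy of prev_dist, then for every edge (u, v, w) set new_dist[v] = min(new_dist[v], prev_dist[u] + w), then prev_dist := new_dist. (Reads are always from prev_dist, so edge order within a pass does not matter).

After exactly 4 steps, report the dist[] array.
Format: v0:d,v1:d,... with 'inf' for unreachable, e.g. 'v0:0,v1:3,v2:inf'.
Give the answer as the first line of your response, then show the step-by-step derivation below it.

v0:inf,v1:37,v2:11,v3:21,v4:inf,v5:0,v6:inf,v7:2

step 1: dist = v0:inf,v1:inf,v2:inf,v3:inf,v4:inf,v5:0,v6:inf,v7:2
step 2: dist = v0:inf,v1:inf,v2:11,v3:21,v4:inf,v5:0,v6:inf,v7:2
step 3: dist = v0:inf,v1:37,v2:11,v3:21,v4:inf,v5:0,v6:inf,v7:2
step 4: dist = v0:inf,v1:37,v2:11,v3:21,v4:inf,v5:0,v6:inf,v7:2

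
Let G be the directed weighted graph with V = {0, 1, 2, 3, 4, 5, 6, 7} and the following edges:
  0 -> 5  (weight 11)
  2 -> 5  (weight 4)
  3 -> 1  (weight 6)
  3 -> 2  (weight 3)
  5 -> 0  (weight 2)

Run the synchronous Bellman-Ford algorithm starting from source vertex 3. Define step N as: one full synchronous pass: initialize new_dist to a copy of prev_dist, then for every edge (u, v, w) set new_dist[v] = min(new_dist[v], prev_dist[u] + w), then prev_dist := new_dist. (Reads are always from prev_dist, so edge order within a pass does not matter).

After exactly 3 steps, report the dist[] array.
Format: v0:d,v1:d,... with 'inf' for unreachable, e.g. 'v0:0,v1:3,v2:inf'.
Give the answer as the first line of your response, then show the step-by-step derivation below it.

v0:9,v1:6,v2:3,v3:0,v4:inf,v5:7,v6:inf,v7:inf

step 1: dist = v0:inf,v1:6,v2:3,v3:0,v4:inf,v5:inf,v6:inf,v7:inf
step 2: dist = v0:inf,v1:6,v2:3,v3:0,v4:inf,v5:7,v6:inf,v7:inf
step 3: dist = v0:9,v1:6,v2:3,v3:0,v4:inf,v5:7,v6:inf,v7:inf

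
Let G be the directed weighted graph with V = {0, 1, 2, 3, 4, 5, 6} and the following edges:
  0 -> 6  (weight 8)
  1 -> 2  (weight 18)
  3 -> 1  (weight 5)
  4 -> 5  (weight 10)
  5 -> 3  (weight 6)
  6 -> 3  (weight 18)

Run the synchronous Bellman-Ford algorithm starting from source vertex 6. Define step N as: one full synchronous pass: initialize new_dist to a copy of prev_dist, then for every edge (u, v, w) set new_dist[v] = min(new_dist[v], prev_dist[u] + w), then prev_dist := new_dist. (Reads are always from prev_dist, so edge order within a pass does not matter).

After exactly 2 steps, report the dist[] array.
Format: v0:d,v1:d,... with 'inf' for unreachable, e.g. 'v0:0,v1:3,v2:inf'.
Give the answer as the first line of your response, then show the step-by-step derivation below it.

v0:inf,v1:23,v2:inf,v3:18,v4:inf,v5:inf,v6:0

step 1: dist = v0:inf,v1:inf,v2:inf,v3:18,v4:inf,v5:inf,v6:0
step 2: dist = v0:inf,v1:23,v2:inf,v3:18,v4:inf,v5:inf,v6:0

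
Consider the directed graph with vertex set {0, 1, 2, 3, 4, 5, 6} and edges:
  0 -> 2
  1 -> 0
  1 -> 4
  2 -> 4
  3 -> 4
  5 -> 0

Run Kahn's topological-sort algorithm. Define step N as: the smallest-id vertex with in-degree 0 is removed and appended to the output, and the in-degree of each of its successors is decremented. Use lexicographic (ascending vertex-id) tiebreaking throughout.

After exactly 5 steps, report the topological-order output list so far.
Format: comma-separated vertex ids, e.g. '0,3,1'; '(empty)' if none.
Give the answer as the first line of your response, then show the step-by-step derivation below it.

1,3,5,0,2

step 1: output 1; order=[1]; indeg=(1,0,1,0,2,0,0)
step 2: output 3; order=[1,3]; indeg=(1,0,1,0,1,0,0)
step 3: output 5; order=[1,3,5]; indeg=(0,0,1,0,1,0,0)
step 4: output 0; order=[1,3,5,0]; indeg=(0,0,0,0,1,0,0)
step 5: output 2; order=[1,3,5,0,2]; indeg=(0,0,0,0,0,0,0)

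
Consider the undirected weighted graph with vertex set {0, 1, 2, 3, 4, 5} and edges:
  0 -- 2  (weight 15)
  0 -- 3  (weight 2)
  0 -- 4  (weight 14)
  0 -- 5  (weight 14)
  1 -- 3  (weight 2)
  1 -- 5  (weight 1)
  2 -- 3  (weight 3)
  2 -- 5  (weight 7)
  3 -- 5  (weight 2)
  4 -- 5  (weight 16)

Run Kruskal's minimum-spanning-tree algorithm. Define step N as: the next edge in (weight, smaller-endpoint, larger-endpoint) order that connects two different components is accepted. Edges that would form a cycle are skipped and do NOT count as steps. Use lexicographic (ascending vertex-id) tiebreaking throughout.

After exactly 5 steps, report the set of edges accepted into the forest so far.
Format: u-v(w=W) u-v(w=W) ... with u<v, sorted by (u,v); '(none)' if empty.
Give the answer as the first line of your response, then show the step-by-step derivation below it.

0-3(w=2) 0-4(w=14) 1-3(w=2) 1-5(w=1) 2-3(w=3)

step 1: add edge 1-5 (w=1); MST = {1-5(w=1)}
step 2: add edge 0-3 (w=2); MST = {0-3(w=2) 1-5(w=1)}
step 3: add edge 1-3 (w=2); MST = {0-3(w=2) 1-3(w=2) 1-5(w=1)}
step 4: add edge 2-3 (w=3); MST = {0-3(w=2) 1-3(w=2) 1-5(w=1) 2-3(w=3)}
step 5: add edge 0-4 (w=14); MST = {0-3(w=2) 0-4(w=14) 1-3(w=2) 1-5(w=1) 2-3(w=3)}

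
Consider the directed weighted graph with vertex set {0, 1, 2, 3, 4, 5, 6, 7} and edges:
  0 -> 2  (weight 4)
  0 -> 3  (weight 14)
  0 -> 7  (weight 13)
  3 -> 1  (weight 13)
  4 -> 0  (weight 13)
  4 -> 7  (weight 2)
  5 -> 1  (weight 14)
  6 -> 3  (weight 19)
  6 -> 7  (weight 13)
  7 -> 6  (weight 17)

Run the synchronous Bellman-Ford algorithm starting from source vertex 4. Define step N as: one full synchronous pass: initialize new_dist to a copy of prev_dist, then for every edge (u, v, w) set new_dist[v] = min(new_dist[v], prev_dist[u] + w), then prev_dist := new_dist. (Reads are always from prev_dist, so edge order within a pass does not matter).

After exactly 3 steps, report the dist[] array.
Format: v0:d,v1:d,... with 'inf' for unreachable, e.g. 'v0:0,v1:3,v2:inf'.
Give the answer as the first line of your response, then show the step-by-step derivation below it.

v0:13,v1:40,v2:17,v3:27,v4:0,v5:inf,v6:19,v7:2

step 1: dist = v0:13,v1:inf,v2:inf,v3:inf,v4:0,v5:inf,v6:inf,v7:2
step 2: dist = v0:13,v1:inf,v2:17,v3:27,v4:0,v5:inf,v6:19,v7:2
step 3: dist = v0:13,v1:40,v2:17,v3:27,v4:0,v5:inf,v6:19,v7:2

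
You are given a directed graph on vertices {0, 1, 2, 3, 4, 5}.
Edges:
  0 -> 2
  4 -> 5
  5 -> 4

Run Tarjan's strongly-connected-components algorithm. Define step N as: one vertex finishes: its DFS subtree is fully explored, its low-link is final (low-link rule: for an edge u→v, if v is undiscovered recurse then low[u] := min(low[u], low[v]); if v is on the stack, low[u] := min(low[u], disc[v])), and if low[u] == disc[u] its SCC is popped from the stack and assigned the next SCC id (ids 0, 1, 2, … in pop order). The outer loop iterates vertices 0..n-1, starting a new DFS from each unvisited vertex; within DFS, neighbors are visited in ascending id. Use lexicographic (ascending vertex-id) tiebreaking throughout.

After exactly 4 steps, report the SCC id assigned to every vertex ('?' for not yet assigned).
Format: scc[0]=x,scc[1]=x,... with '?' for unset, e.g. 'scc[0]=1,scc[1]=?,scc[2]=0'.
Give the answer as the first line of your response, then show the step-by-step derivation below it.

scc[0]=1,scc[1]=2,scc[2]=0,scc[3]=3,scc[4]=?,scc[5]=?

step 1: low=(low[0]=0,low[1]=?,low[2]=1,low[3]=?,low[4]=?,low[5]=?); scc=(scc[0]=?,scc[1]=?,scc[2]=0,scc[3]=?,scc[4]=?,scc[5]=?)
step 2: low=(low[0]=0,low[1]=?,low[2]=1,low[3]=?,low[4]=?,low[5]=?); scc=(scc[0]=1,scc[1]=?,scc[2]=0,scc[3]=?,scc[4]=?,scc[5]=?)
step 3: low=(low[0]=0,low[1]=2,low[2]=1,low[3]=?,low[4]=?,low[5]=?); scc=(scc[0]=1,scc[1]=2,scc[2]=0,scc[3]=?,scc[4]=?,scc[5]=?)
step 4: low=(low[0]=0,low[1]=2,low[2]=1,low[3]=3,low[4]=?,low[5]=?); scc=(scc[0]=1,scc[1]=2,scc[2]=0,scc[3]=3,scc[4]=?,scc[5]=?)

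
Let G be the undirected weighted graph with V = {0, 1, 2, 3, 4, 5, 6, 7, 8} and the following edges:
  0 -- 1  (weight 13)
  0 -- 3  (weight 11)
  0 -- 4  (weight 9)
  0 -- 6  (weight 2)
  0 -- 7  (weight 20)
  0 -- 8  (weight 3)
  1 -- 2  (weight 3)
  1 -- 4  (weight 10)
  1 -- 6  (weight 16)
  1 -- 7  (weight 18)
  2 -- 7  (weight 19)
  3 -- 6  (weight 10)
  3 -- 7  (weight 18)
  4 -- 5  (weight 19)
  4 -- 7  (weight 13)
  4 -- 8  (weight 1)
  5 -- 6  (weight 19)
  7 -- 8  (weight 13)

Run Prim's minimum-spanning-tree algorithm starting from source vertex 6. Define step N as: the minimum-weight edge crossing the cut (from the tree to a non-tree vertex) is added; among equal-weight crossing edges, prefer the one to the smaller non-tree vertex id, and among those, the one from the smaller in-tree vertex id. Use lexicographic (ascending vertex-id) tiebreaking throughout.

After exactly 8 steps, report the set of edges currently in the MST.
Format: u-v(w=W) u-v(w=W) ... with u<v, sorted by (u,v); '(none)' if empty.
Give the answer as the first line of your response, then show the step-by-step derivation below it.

0-6(w=2) 0-8(w=3) 1-2(w=3) 1-4(w=10) 3-6(w=10) 4-5(w=19) 4-7(w=13) 4-8(w=1)

step 1: add edge 0-6 (w=2); MST = {0-6(w=2)}
step 2: add edge 0-8 (w=3); MST = {0-6(w=2) 0-8(w=3)}
step 3: add edge 4-8 (w=1); MST = {0-6(w=2) 0-8(w=3) 4-8(w=1)}
step 4: add edge 1-4 (w=10); MST = {0-6(w=2) 0-8(w=3) 1-4(w=10) 4-8(w=1)}
step 5: add edge 1-2 (w=3); MST = {0-6(w=2) 0-8(w=3) 1-2(w=3) 1-4(w=10) 4-8(w=1)}
step 6: add edge 3-6 (w=10); MST = {0-6(w=2) 0-8(w=3) 1-2(w=3) 1-4(w=10) 3-6(w=10) 4-8(w=1)}
step 7: add edge 4-7 (w=13); MST = {0-6(w=2) 0-8(w=3) 1-2(w=3) 1-4(w=10) 3-6(w=10) 4-7(w=13) 4-8(w=1)}
step 8: add edge 4-5 (w=19); MST = {0-6(w=2) 0-8(w=3) 1-2(w=3) 1-4(w=10) 3-6(w=10) 4-5(w=19) 4-7(w=13) 4-8(w=1)}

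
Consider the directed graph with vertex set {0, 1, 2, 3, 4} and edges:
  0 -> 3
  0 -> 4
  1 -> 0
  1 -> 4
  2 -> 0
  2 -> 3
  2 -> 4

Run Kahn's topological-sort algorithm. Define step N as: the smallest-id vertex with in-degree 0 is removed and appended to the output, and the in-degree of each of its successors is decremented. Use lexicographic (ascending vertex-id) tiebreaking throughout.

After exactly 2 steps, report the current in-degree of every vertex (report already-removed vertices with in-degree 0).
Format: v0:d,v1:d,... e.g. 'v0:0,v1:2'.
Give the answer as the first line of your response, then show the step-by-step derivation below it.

v0:0,v1:0,v2:0,v3:1,v4:1

step 1: output 1; order=[1]; indeg=(1,0,0,2,2)
step 2: output 2; order=[1,2]; indeg=(0,0,0,1,1)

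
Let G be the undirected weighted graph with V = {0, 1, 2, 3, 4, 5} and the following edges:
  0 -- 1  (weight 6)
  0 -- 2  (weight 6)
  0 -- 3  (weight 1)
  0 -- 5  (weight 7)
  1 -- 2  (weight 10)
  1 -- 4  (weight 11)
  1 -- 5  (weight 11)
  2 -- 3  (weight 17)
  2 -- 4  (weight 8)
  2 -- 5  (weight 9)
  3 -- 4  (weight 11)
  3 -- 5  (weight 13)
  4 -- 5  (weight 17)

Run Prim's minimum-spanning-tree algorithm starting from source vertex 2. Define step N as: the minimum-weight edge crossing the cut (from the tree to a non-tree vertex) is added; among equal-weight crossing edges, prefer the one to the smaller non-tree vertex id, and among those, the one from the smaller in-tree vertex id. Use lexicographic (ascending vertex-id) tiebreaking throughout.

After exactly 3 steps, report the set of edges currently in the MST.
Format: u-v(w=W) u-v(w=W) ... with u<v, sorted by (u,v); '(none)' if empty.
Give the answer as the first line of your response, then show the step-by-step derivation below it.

0-1(w=6) 0-2(w=6) 0-3(w=1)

step 1: add edge 0-2 (w=6); MST = {0-2(w=6)}
step 2: add edge 0-3 (w=1); MST = {0-2(w=6) 0-3(w=1)}
step 3: add edge 0-1 (w=6); MST = {0-1(w=6) 0-2(w=6) 0-3(w=1)}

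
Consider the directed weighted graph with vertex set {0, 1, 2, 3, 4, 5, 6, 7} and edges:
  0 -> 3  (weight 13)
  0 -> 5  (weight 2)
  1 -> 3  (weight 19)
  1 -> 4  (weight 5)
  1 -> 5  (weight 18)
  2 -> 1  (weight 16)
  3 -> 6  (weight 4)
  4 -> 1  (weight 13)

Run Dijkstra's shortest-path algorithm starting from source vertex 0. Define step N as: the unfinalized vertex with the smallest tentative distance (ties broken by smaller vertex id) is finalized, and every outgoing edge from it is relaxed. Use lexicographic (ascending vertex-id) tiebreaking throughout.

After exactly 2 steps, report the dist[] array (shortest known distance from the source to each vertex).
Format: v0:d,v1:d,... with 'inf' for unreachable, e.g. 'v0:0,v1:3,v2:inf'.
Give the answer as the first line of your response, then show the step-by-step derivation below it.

v0:0,v1:inf,v2:inf,v3:13,v4:inf,v5:2,v6:inf,v7:inf

step 1: dist = v0:0,v1:inf,v2:inf,v3:13,v4:inf,v5:2,v6:inf,v7:inf
step 2: dist = v0:0,v1:inf,v2:inf,v3:13,v4:inf,v5:2,v6:inf,v7:inf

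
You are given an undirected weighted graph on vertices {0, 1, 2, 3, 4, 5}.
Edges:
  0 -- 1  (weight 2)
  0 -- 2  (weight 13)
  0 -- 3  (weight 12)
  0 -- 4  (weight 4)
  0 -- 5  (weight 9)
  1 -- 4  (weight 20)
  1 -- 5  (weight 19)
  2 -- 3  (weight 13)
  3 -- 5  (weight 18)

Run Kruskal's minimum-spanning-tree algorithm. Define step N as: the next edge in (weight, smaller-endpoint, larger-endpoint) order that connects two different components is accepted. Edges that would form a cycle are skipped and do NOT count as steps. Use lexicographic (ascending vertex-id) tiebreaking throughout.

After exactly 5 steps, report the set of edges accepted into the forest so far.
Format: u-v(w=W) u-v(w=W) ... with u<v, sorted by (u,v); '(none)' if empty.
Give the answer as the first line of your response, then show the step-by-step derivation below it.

0-1(w=2) 0-2(w=13) 0-3(w=12) 0-4(w=4) 0-5(w=9)

step 1: add edge 0-1 (w=2); MST = {0-1(w=2)}
step 2: add edge 0-4 (w=4); MST = {0-1(w=2) 0-4(w=4)}
step 3: add edge 0-5 (w=9); MST = {0-1(w=2) 0-4(w=4) 0-5(w=9)}
step 4: add edge 0-3 (w=12); MST = {0-1(w=2) 0-3(w=12) 0-4(w=4) 0-5(w=9)}
step 5: add edge 0-2 (w=13); MST = {0-1(w=2) 0-2(w=13) 0-3(w=12) 0-4(w=4) 0-5(w=9)}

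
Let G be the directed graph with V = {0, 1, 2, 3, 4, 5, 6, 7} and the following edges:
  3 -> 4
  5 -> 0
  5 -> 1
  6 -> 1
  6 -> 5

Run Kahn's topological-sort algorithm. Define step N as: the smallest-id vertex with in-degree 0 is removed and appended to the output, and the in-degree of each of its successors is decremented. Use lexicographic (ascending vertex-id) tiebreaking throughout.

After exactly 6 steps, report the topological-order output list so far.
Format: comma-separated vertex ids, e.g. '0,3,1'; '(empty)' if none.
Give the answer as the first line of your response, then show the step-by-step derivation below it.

2,3,4,6,5,0

step 1: output 2; order=[2]; indeg=(1,2,0,0,1,1,0,0)
step 2: output 3; order=[2,3]; indeg=(1,2,0,0,0,1,0,0)
step 3: output 4; order=[2,3,4]; indeg=(1,2,0,0,0,1,0,0)
step 4: output 6; order=[2,3,4,6]; indeg=(1,1,0,0,0,0,0,0)
step 5: output 5; order=[2,3,4,6,5]; indeg=(0,0,0,0,0,0,0,0)
step 6: output 0; order=[2,3,4,6,5,0]; indeg=(0,0,0,0,0,0,0,0)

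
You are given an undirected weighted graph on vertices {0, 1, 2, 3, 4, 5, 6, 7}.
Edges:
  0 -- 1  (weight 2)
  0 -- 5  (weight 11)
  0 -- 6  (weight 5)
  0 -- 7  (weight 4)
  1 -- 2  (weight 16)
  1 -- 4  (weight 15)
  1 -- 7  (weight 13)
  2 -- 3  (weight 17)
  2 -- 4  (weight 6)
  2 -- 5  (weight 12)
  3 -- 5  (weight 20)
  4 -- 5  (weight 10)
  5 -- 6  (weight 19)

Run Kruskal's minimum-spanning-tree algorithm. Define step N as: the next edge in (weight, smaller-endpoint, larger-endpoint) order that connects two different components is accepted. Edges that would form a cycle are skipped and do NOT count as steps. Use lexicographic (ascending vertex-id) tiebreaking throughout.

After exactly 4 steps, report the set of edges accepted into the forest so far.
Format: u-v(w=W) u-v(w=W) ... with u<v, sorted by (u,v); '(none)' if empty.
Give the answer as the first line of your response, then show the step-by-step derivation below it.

0-1(w=2) 0-6(w=5) 0-7(w=4) 2-4(w=6)

step 1: add edge 0-1 (w=2); MST = {0-1(w=2)}
step 2: add edge 0-7 (w=4); MST = {0-1(w=2) 0-7(w=4)}
step 3: add edge 0-6 (w=5); MST = {0-1(w=2) 0-6(w=5) 0-7(w=4)}
step 4: add edge 2-4 (w=6); MST = {0-1(w=2) 0-6(w=5) 0-7(w=4) 2-4(w=6)}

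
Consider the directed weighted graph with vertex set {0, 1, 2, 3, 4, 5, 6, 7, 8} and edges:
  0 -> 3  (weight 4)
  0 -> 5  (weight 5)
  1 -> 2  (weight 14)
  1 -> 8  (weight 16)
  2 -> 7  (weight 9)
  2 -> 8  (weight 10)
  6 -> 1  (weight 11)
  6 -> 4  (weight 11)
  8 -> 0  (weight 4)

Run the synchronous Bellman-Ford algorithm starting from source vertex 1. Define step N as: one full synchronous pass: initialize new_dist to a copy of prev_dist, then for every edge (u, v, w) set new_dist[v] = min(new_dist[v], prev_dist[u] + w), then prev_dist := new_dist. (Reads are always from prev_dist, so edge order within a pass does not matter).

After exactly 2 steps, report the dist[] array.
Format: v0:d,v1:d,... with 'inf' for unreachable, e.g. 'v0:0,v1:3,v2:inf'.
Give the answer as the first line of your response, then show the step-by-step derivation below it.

v0:20,v1:0,v2:14,v3:inf,v4:inf,v5:inf,v6:inf,v7:23,v8:16

step 1: dist = v0:inf,v1:0,v2:14,v3:inf,v4:inf,v5:inf,v6:inf,v7:inf,v8:16
step 2: dist = v0:20,v1:0,v2:14,v3:inf,v4:inf,v5:inf,v6:inf,v7:23,v8:16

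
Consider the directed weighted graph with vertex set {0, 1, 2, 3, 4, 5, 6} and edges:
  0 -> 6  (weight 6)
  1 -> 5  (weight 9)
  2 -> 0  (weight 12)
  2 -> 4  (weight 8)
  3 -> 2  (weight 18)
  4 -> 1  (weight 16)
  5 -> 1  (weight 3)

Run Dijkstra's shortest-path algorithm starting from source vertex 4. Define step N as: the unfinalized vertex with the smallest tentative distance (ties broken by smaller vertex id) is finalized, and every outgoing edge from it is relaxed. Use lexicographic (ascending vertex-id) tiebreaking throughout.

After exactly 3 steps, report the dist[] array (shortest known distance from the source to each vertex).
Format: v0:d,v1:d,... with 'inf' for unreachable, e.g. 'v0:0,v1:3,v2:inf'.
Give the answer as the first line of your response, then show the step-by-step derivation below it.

v0:inf,v1:16,v2:inf,v3:inf,v4:0,v5:25,v6:inf

step 1: dist = v0:inf,v1:16,v2:inf,v3:inf,v4:0,v5:inf,v6:inf
step 2: dist = v0:inf,v1:16,v2:inf,v3:inf,v4:0,v5:25,v6:inf
step 3: dist = v0:inf,v1:16,v2:inf,v3:inf,v4:0,v5:25,v6:inf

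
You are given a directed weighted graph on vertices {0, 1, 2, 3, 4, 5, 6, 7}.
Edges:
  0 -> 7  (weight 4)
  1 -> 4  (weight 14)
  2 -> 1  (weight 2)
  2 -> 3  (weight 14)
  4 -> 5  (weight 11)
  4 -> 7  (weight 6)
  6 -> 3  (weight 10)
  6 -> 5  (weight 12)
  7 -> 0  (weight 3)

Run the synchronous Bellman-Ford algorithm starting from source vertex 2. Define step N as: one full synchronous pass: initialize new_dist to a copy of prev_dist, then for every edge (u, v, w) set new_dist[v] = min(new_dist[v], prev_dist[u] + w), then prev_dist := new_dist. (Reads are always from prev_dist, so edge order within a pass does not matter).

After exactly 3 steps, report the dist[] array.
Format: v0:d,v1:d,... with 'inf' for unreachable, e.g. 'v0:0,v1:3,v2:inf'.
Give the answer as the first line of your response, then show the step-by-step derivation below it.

v0:inf,v1:2,v2:0,v3:14,v4:16,v5:27,v6:inf,v7:22

step 1: dist = v0:inf,v1:2,v2:0,v3:14,v4:inf,v5:inf,v6:inf,v7:inf
step 2: dist = v0:inf,v1:2,v2:0,v3:14,v4:16,v5:inf,v6:inf,v7:inf
step 3: dist = v0:inf,v1:2,v2:0,v3:14,v4:16,v5:27,v6:inf,v7:22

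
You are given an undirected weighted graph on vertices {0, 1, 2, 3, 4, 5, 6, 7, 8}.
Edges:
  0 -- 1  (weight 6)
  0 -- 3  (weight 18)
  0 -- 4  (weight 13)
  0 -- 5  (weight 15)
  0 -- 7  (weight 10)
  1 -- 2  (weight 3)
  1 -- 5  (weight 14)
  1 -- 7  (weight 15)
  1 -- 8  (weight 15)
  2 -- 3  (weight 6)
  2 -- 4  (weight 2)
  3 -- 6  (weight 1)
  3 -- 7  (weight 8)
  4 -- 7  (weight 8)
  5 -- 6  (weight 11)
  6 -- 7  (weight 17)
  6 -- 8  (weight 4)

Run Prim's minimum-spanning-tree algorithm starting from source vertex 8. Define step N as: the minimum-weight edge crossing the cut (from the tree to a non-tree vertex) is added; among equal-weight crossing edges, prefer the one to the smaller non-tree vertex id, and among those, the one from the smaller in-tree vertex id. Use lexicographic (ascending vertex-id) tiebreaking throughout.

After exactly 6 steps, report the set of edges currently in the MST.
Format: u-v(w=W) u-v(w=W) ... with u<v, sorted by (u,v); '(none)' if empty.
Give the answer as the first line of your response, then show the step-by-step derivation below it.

0-1(w=6) 1-2(w=3) 2-3(w=6) 2-4(w=2) 3-6(w=1) 6-8(w=4)

step 1: add edge 6-8 (w=4); MST = {6-8(w=4)}
step 2: add edge 3-6 (w=1); MST = {3-6(w=1) 6-8(w=4)}
step 3: add edge 2-3 (w=6); MST = {2-3(w=6) 3-6(w=1) 6-8(w=4)}
step 4: add edge 2-4 (w=2); MST = {2-3(w=6) 2-4(w=2) 3-6(w=1) 6-8(w=4)}
step 5: add edge 1-2 (w=3); MST = {1-2(w=3) 2-3(w=6) 2-4(w=2) 3-6(w=1) 6-8(w=4)}
step 6: add edge 0-1 (w=6); MST = {0-1(w=6) 1-2(w=3) 2-3(w=6) 2-4(w=2) 3-6(w=1) 6-8(w=4)}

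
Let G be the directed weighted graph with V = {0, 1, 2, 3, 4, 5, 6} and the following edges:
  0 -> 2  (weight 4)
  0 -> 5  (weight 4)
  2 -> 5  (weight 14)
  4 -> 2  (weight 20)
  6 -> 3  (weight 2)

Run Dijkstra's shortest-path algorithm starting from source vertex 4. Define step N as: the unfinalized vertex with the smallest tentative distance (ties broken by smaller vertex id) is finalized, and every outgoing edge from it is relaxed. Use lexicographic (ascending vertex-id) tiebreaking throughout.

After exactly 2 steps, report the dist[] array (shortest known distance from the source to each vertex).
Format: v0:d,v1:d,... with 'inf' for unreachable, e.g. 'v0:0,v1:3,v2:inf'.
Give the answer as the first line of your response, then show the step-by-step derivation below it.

v0:inf,v1:inf,v2:20,v3:inf,v4:0,v5:34,v6:inf

step 1: dist = v0:inf,v1:inf,v2:20,v3:inf,v4:0,v5:inf,v6:inf
step 2: dist = v0:inf,v1:inf,v2:20,v3:inf,v4:0,v5:34,v6:inf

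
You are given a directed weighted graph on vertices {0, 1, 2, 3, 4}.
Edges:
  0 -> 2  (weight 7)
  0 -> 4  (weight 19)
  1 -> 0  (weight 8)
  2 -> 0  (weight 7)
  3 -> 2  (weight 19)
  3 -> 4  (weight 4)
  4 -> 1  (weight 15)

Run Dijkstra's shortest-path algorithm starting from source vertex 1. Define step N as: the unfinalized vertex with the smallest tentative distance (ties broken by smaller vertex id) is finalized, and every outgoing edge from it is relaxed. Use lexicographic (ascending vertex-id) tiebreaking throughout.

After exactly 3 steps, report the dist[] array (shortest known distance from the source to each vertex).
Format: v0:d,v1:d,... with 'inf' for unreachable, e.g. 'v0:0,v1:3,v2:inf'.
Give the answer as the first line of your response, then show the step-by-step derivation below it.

v0:8,v1:0,v2:15,v3:inf,v4:27

step 1: dist = v0:8,v1:0,v2:inf,v3:inf,v4:inf
step 2: dist = v0:8,v1:0,v2:15,v3:inf,v4:27
step 3: dist = v0:8,v1:0,v2:15,v3:inf,v4:27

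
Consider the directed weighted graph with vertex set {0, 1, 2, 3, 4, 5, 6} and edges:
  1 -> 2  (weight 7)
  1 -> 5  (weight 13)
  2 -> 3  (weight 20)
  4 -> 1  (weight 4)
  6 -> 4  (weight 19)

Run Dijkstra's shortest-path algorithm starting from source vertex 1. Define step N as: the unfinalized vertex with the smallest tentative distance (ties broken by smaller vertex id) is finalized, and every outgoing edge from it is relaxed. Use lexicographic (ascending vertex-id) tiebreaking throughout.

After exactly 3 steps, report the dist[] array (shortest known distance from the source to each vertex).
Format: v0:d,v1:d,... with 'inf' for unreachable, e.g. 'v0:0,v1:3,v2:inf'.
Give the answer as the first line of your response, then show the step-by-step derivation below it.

v0:inf,v1:0,v2:7,v3:27,v4:inf,v5:13,v6:inf

step 1: dist = v0:inf,v1:0,v2:7,v3:inf,v4:inf,v5:13,v6:inf
step 2: dist = v0:inf,v1:0,v2:7,v3:27,v4:inf,v5:13,v6:inf
step 3: dist = v0:inf,v1:0,v2:7,v3:27,v4:inf,v5:13,v6:inf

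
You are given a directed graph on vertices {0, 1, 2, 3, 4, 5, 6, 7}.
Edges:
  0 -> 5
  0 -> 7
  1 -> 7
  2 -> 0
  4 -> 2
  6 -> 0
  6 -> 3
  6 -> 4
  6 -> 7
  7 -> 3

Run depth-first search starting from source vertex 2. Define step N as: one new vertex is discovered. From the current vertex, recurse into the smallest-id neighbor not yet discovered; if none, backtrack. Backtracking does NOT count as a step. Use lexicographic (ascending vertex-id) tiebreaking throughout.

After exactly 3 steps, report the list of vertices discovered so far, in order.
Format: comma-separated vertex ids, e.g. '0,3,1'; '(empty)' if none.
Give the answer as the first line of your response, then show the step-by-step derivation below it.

2,0,5

step 1: discover 2; path=2; order=2
step 2: discover 0; path=2>0; order=2,0
step 3: discover 5; path=2>0>5; order=2,0,5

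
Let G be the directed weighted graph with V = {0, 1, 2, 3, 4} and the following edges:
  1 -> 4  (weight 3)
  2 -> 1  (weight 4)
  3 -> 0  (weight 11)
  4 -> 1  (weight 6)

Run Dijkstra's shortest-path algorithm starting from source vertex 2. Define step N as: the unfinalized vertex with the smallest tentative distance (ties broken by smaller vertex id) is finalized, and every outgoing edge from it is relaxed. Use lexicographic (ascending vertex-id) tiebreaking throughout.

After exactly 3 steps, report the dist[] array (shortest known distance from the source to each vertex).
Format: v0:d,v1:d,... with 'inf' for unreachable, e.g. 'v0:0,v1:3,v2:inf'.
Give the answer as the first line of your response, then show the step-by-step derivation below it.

v0:inf,v1:4,v2:0,v3:inf,v4:7

step 1: dist = v0:inf,v1:4,v2:0,v3:inf,v4:inf
step 2: dist = v0:inf,v1:4,v2:0,v3:inf,v4:7
step 3: dist = v0:inf,v1:4,v2:0,v3:inf,v4:7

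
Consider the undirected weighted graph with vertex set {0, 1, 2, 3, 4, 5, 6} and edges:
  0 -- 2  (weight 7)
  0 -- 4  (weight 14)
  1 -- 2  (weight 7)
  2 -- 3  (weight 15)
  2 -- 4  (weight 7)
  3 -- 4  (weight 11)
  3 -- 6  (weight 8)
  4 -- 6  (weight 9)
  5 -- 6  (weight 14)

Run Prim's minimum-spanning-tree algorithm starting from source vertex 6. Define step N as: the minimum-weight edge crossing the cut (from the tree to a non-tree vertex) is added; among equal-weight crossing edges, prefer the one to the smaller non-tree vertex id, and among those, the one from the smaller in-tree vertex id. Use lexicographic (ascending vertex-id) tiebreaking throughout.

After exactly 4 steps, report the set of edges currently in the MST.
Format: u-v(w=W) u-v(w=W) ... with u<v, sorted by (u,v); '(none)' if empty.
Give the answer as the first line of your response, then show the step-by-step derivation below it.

0-2(w=7) 2-4(w=7) 3-6(w=8) 4-6(w=9)

step 1: add edge 3-6 (w=8); MST = {3-6(w=8)}
step 2: add edge 4-6 (w=9); MST = {3-6(w=8) 4-6(w=9)}
step 3: add edge 2-4 (w=7); MST = {2-4(w=7) 3-6(w=8) 4-6(w=9)}
step 4: add edge 0-2 (w=7); MST = {0-2(w=7) 2-4(w=7) 3-6(w=8) 4-6(w=9)}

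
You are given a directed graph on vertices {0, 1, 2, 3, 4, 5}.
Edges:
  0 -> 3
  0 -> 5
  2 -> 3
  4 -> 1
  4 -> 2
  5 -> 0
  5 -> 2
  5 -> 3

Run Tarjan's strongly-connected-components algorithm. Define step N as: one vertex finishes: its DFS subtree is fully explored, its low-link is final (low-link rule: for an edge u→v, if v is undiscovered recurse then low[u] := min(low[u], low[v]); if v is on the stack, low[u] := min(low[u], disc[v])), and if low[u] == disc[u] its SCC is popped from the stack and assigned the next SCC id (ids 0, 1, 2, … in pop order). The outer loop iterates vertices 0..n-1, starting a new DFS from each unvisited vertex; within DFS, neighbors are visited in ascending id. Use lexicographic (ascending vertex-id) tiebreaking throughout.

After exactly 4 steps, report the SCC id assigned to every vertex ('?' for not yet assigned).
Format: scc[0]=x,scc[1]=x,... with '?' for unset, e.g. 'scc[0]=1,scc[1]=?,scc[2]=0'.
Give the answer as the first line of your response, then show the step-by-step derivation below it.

scc[0]=2,scc[1]=?,scc[2]=1,scc[3]=0,scc[4]=?,scc[5]=2

step 1: low=(low[0]=0,low[1]=?,low[2]=?,low[3]=1,low[4]=?,low[5]=?); scc=(scc[0]=?,scc[1]=?,scc[2]=?,scc[3]=0,scc[4]=?,scc[5]=?)
step 2: low=(low[0]=0,low[1]=?,low[2]=3,low[3]=1,low[4]=?,low[5]=0); scc=(scc[0]=?,scc[1]=?,scc[2]=1,scc[3]=0,scc[4]=?,scc[5]=?)
step 3: low=(low[0]=0,low[1]=?,low[2]=3,low[3]=1,low[4]=?,low[5]=0); scc=(scc[0]=?,scc[1]=?,scc[2]=1,scc[3]=0,scc[4]=?,scc[5]=?)
step 4: low=(low[0]=0,low[1]=?,low[2]=3,low[3]=1,low[4]=?,low[5]=0); scc=(scc[0]=2,scc[1]=?,scc[2]=1,scc[3]=0,scc[4]=?,scc[5]=2)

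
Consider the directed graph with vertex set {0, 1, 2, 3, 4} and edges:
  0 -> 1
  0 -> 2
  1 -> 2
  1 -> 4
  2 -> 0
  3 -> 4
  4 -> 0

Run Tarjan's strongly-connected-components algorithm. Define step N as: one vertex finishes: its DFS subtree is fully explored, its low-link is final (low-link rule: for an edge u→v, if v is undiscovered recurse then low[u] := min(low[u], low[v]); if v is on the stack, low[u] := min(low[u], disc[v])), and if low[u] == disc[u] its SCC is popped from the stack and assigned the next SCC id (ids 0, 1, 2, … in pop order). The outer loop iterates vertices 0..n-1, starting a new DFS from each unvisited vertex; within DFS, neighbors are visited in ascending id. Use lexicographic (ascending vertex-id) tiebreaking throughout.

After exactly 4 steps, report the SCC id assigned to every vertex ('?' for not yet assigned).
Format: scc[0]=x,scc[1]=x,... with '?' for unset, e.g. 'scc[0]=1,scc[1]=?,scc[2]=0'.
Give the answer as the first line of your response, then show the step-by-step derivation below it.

scc[0]=0,scc[1]=0,scc[2]=0,scc[3]=?,scc[4]=0

step 1: low=(low[0]=0,low[1]=1,low[2]=0,low[3]=?,low[4]=?); scc=(scc[0]=?,scc[1]=?,scc[2]=?,scc[3]=?,scc[4]=?)
step 2: low=(low[0]=0,low[1]=0,low[2]=0,low[3]=?,low[4]=0); scc=(scc[0]=?,scc[1]=?,scc[2]=?,scc[3]=?,scc[4]=?)
step 3: low=(low[0]=0,low[1]=0,low[2]=0,low[3]=?,low[4]=0); scc=(scc[0]=?,scc[1]=?,scc[2]=?,scc[3]=?,scc[4]=?)
step 4: low=(low[0]=0,low[1]=0,low[2]=0,low[3]=?,low[4]=0); scc=(scc[0]=0,scc[1]=0,scc[2]=0,scc[3]=?,scc[4]=0)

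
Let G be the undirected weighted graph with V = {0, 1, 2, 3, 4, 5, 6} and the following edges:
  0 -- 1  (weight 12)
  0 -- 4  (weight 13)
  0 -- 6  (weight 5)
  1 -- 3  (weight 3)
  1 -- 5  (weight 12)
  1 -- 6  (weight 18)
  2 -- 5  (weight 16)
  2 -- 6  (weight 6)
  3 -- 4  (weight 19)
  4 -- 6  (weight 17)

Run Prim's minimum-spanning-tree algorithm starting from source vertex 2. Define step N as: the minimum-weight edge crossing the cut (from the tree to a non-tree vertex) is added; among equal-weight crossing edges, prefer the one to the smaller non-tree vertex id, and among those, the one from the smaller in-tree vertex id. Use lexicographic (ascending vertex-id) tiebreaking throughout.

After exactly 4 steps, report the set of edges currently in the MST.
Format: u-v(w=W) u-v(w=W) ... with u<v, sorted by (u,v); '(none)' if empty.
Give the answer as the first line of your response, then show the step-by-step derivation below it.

0-1(w=12) 0-6(w=5) 1-3(w=3) 2-6(w=6)

step 1: add edge 2-6 (w=6); MST = {2-6(w=6)}
step 2: add edge 0-6 (w=5); MST = {0-6(w=5) 2-6(w=6)}
step 3: add edge 0-1 (w=12); MST = {0-1(w=12) 0-6(w=5) 2-6(w=6)}
step 4: add edge 1-3 (w=3); MST = {0-1(w=12) 0-6(w=5) 1-3(w=3) 2-6(w=6)}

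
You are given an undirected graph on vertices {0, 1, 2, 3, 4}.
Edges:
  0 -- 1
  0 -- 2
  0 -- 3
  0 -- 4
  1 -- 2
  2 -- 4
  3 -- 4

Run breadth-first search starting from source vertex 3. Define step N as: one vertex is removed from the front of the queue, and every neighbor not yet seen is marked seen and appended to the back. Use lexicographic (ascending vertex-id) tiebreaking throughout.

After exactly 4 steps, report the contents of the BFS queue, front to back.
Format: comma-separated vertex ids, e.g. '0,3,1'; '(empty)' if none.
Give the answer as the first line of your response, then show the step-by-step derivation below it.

2

step 1: dequeue 3; queue=[0,4]; order=3
step 2: dequeue 0; queue=[4,1,2]; order=3,0
step 3: dequeue 4; queue=[1,2]; order=3,0,4
step 4: dequeue 1; queue=[2]; order=3,0,4,1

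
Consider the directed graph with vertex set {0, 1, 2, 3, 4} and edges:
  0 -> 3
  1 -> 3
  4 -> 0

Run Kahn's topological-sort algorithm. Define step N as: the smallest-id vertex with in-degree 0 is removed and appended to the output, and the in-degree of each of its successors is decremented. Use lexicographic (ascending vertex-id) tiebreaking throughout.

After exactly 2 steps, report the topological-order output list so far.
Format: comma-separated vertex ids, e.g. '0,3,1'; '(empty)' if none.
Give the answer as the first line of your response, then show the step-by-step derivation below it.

1,2

step 1: output 1; order=[1]; indeg=(1,0,0,1,0)
step 2: output 2; order=[1,2]; indeg=(1,0,0,1,0)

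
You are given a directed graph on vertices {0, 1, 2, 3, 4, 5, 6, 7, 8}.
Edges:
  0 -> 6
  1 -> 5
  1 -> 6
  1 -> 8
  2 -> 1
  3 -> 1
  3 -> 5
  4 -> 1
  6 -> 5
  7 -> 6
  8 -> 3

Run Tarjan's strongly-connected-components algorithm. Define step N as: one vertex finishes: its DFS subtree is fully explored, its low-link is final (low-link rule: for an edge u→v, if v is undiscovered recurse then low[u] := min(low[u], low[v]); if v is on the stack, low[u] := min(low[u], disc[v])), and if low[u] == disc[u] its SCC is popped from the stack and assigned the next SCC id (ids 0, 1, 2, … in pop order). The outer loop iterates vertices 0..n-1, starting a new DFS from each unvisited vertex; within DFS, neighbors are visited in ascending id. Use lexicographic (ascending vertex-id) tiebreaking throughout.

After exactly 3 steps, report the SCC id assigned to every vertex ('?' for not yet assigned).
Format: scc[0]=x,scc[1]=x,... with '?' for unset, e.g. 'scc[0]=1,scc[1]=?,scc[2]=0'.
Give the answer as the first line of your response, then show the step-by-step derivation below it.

scc[0]=2,scc[1]=?,scc[2]=?,scc[3]=?,scc[4]=?,scc[5]=0,scc[6]=1,scc[7]=?,scc[8]=?

step 1: low=(low[0]=0,low[1]=?,low[2]=?,low[3]=?,low[4]=?,low[5]=2,low[6]=1,low[7]=?,low[8]=?); scc=(scc[0]=?,scc[1]=?,scc[2]=?,scc[3]=?,scc[4]=?,scc[5]=0,scc[6]=?,scc[7]=?,scc[8]=?)
step 2: low=(low[0]=0,low[1]=?,low[2]=?,low[3]=?,low[4]=?,low[5]=2,low[6]=1,low[7]=?,low[8]=?); scc=(scc[0]=?,scc[1]=?,scc[2]=?,scc[3]=?,scc[4]=?,scc[5]=0,scc[6]=1,scc[7]=?,scc[8]=?)
step 3: low=(low[0]=0,low[1]=?,low[2]=?,low[3]=?,low[4]=?,low[5]=2,low[6]=1,low[7]=?,low[8]=?); scc=(scc[0]=2,scc[1]=?,scc[2]=?,scc[3]=?,scc[4]=?,scc[5]=0,scc[6]=1,scc[7]=?,scc[8]=?)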